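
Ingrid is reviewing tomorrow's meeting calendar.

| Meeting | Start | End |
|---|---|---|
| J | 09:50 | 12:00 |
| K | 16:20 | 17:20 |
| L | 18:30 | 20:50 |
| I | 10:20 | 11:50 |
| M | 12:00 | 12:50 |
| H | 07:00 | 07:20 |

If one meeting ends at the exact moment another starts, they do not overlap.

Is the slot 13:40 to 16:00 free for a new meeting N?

Yes — the slot is free

H: ends 07:20 at or before N starts 13:40 → clear.
J: ends 12:00 at or before N starts 13:40 → clear.
I: ends 11:50 at or before N starts 13:40 → clear.
M: ends 12:50 at or before N starts 13:40 → clear.
K: starts 16:20 at or after N ends 16:00 → clear.
L: starts 18:30 at or after N ends 16:00 → clear.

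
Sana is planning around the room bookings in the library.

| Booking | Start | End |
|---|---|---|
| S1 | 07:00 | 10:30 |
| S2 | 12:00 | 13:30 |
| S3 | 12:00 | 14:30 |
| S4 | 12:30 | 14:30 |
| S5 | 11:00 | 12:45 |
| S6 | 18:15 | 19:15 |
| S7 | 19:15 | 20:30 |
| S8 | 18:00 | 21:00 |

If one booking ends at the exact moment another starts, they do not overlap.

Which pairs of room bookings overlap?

S2 & S3, S2 & S4, S2 & S5, S3 & S4, S3 & S5, S4 & S5, S6 & S8, S7 & S8

Sorted by start: S1, S5, S2, S3, S4, S8, S6, S7.
S5 starts after S1 ends, so nothing later overlaps S1 either.
S2 starts before S5 ends → S5 and S2 overlap.
S3 starts before S5 ends → S5 and S3 overlap.
S4 starts before S5 ends → S5 and S4 overlap.
S8 starts after S5 ends, so nothing later overlaps S5 either.
S3 starts before S2 ends → S2 and S3 overlap.
S4 starts before S2 ends → S2 and S4 overlap.
S8 starts after S2 ends, so nothing later overlaps S2 either.
S4 starts before S3 ends → S3 and S4 overlap.
S8 starts after S3 ends, so nothing later overlaps S3 either.
S8 starts after S4 ends, so nothing later overlaps S4 either.
S6 starts before S8 ends → S8 and S6 overlap.
S7 starts before S8 ends → S8 and S7 overlap.
S7 starts exactly when S6 ends (back-to-back, no overlap).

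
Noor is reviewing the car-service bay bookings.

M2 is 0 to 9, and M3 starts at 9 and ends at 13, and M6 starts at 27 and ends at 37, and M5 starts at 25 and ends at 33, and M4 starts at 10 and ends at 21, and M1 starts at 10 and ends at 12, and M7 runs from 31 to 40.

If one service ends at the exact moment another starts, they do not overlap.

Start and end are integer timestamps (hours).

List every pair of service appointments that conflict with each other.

M1 & M3, M1 & M4, M3 & M4, M5 & M6, M5 & M7, M6 & M7

Sorted by start: M2, M3, M1, M4, M5, M6, M7.
M3 starts exactly when M2 ends (back-to-back, no overlap); M2 is clear from here.
M1 starts before M3 ends → M3 and M1 overlap.
M4 starts before M3 ends → M3 and M4 overlap.
M5 starts after M3 ends; M3 is clear from here.
M4 starts before M1 ends → M1 and M4 overlap.
M5 starts after M1 ends; M1 is clear from here.
M5 starts after M4 ends; M4 is clear from here.
M6 starts before M5 ends → M5 and M6 overlap.
M7 starts before M5 ends → M5 and M7 overlap.
M7 starts before M6 ends → M6 and M7 overlap.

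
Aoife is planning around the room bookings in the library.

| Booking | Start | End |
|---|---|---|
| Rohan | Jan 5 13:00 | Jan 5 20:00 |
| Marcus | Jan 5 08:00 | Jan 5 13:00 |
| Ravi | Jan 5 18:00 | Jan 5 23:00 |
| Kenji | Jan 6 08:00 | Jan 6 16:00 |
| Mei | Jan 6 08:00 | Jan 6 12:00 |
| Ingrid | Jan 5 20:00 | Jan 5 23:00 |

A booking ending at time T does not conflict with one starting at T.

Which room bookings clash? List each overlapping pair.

Ingrid & Ravi, Kenji & Mei, Ravi & Rohan

Sorted by start: Marcus, Rohan, Ravi, Ingrid, Mei, Kenji.
Rohan starts exactly when Marcus ends (back-to-back, no overlap) — done with Marcus.
Ravi starts before Rohan ends → Rohan and Ravi overlap.
Ingrid starts exactly when Rohan ends (back-to-back, no overlap) — done with Rohan.
Ingrid starts before Ravi ends → Ravi and Ingrid overlap.
Mei starts after Ravi ends — done with Ravi.
Mei starts after Ingrid ends — done with Ingrid.
Kenji starts before Mei ends → Mei and Kenji overlap.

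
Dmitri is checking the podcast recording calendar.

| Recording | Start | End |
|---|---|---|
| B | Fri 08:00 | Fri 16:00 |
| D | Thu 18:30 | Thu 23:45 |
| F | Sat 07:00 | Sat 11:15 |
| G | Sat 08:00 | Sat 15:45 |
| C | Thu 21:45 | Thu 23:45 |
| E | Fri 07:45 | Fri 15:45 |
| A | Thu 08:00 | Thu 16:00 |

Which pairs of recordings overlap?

Sorted by start: A, D, C, E, B, F, G.
D starts after A ends — done with A.
C starts before D ends → D and C overlap.
E starts after D ends — done with D.
E starts after C ends — done with C.
B starts before E ends → E and B overlap.
F starts after E ends — done with E.
F starts after B ends — done with B.
G starts before F ends → F and G overlap.

B & E, C & D, F & G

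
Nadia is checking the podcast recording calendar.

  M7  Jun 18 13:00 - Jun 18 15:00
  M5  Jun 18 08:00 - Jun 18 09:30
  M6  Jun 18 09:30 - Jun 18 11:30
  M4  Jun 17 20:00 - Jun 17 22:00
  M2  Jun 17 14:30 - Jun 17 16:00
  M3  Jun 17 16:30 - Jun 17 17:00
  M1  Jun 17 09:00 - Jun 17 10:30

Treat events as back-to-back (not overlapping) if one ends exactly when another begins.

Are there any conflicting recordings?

No

Check each pair: they overlap iff neither finishes before the other starts.
Sorted by start: M1, M2, M3, M4, M5, M6, M7.
M2 starts after M1 ends, so M1 has no further overlaps.
M3 starts after M2 ends, so M2 has no further overlaps.
M4 starts after M3 ends, so M3 has no further overlaps.
M5 starts after M4 ends, so M4 has no further overlaps.
M6 starts exactly when M5 ends (back-to-back, no overlap), so M5 has no further overlaps.
M7 starts after M6 ends.
Every pair is clear; the schedule has no overlaps.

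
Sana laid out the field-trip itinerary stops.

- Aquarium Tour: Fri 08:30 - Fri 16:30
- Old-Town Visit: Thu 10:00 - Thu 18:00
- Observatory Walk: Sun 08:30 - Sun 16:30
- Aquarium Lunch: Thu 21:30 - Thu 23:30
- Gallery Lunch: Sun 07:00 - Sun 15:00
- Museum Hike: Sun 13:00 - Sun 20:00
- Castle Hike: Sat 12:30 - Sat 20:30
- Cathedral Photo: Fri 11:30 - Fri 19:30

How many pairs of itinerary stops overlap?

4

Two intervals overlap when each starts before the other ends.
Sorted by start: Old-Town Visit, Aquarium Lunch, Aquarium Tour, Cathedral Photo, Castle Hike, Gallery Lunch, Observatory Walk, Museum Hike.
Aquarium Lunch starts after Old-Town Visit ends, so nothing later overlaps Old-Town Visit either.
Aquarium Tour starts after Aquarium Lunch ends, so nothing later overlaps Aquarium Lunch either.
Cathedral Photo starts before Aquarium Tour ends → Aquarium Tour and Cathedral Photo overlap.
Castle Hike starts after Aquarium Tour ends, so nothing later overlaps Aquarium Tour either.
Castle Hike starts after Cathedral Photo ends, so nothing later overlaps Cathedral Photo either.
Gallery Lunch starts after Castle Hike ends, so nothing later overlaps Castle Hike either.
Observatory Walk starts before Gallery Lunch ends → Gallery Lunch and Observatory Walk overlap.
Museum Hike starts before Gallery Lunch ends → Gallery Lunch and Museum Hike overlap.
Museum Hike starts before Observatory Walk ends → Observatory Walk and Museum Hike overlap.
Overlapping pairs: Aquarium Tour & Cathedral Photo, Gallery Lunch & Museum Hike, Gallery Lunch & Observatory Walk, Museum Hike & Observatory Walk — 4 in total.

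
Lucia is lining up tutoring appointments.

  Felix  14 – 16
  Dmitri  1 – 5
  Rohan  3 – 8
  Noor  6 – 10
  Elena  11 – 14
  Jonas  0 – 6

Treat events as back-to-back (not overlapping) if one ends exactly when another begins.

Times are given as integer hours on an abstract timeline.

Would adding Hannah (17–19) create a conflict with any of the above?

Jonas: ends 6 at or before Hannah starts 17 → clear.
Dmitri: ends 5 at or before Hannah starts 17 → clear.
Rohan: ends 8 at or before Hannah starts 17 → clear.
Noor: ends 10 at or before Hannah starts 17 → clear.
Elena: ends 14 at or before Hannah starts 17 → clear.
Felix: ends 16 at or before Hannah starts 17 → clear.

No — it doesn't clash with anything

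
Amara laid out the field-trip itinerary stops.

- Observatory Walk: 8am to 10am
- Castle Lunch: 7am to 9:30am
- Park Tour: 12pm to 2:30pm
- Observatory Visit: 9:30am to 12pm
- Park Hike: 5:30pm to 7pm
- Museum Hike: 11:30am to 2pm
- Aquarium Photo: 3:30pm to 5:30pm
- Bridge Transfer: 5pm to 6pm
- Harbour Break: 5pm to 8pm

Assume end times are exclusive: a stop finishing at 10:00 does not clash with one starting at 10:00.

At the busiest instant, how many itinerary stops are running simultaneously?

3

Sort all start/end points and keep a running count:
7am start Castle Lunch → 1
8am start Observatory Walk → 2
9:30am end Castle Lunch → 1
9:30am start Observatory Visit → 2
10am end Observatory Walk → 1
11:30am start Museum Hike → 2
12pm end Observatory Visit → 1
12pm start Park Tour → 2
2pm end Museum Hike → 1
2:30pm end Park Tour → 0
3:30pm start Aquarium Photo → 1
5pm start Bridge Transfer → 2
5pm start Harbour Break → 3
5:30pm end Aquarium Photo → 2
5:30pm start Park Hike → 3
6pm end Bridge Transfer → 2
7pm end Park Hike → 1
8pm end Harbour Break → 0
Peak is 3, at 5pm (Aquarium Photo, Bridge Transfer, Harbour Break).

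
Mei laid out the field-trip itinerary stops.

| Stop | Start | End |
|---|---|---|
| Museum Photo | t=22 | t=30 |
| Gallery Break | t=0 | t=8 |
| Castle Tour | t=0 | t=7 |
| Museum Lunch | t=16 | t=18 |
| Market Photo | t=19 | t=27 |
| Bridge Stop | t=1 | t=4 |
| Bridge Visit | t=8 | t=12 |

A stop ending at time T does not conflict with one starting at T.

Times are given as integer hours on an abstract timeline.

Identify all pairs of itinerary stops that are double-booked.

Bridge Stop & Castle Tour, Bridge Stop & Gallery Break, Castle Tour & Gallery Break, Market Photo & Museum Photo

Check each pair: they overlap iff neither finishes before the other starts.
Sorted by start: Gallery Break, Castle Tour, Bridge Stop, Bridge Visit, Museum Lunch, Market Photo, Museum Photo.
Castle Tour starts before Gallery Break ends → Gallery Break and Castle Tour overlap.
Bridge Stop starts before Gallery Break ends → Gallery Break and Bridge Stop overlap.
Bridge Visit starts exactly when Gallery Break ends (back-to-back, no overlap); Gallery Break is clear from here.
Bridge Stop starts before Castle Tour ends → Castle Tour and Bridge Stop overlap.
Bridge Visit starts after Castle Tour ends; Castle Tour is clear from here.
Bridge Visit starts after Bridge Stop ends; Bridge Stop is clear from here.
Museum Lunch starts after Bridge Visit ends; Bridge Visit is clear from here.
Market Photo starts after Museum Lunch ends; Museum Lunch is clear from here.
Museum Photo starts before Market Photo ends → Market Photo and Museum Photo overlap.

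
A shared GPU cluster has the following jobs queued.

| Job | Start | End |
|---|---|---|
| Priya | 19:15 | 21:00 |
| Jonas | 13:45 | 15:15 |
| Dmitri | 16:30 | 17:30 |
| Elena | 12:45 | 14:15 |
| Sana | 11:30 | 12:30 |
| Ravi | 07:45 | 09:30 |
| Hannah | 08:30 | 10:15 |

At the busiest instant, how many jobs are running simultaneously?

2

Walk through starts and ends in time order (an end at T is processed before a start at T):
07:45 start Ravi → 1
08:30 start Hannah → 2
09:30 end Ravi → 1
10:15 end Hannah → 0
11:30 start Sana → 1
12:30 end Sana → 0
12:45 start Elena → 1
13:45 start Jonas → 2
14:15 end Elena → 1
15:15 end Jonas → 0
16:30 start Dmitri → 1
17:30 end Dmitri → 0
19:15 start Priya → 1
21:00 end Priya → 0
Peak is 2, at 08:30 (Hannah, Ravi).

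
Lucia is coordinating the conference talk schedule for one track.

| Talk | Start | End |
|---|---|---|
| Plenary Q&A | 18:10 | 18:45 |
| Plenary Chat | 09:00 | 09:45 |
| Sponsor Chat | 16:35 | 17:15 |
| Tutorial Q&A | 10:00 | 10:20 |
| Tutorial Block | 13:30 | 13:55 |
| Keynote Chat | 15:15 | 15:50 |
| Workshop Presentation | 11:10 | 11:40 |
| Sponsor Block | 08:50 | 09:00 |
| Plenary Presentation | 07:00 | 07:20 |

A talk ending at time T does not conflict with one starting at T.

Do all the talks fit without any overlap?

Sorted by start: Plenary Presentation, Sponsor Block, Plenary Chat, Tutorial Q&A, Workshop Presentation, Tutorial Block, Keynote Chat, Sponsor Chat, Plenary Q&A.
Sponsor Block starts after Plenary Presentation ends, so Plenary Presentation has no further overlaps.
Plenary Chat starts exactly when Sponsor Block ends (back-to-back, no overlap), so Sponsor Block has no further overlaps.
Tutorial Q&A starts after Plenary Chat ends, so Plenary Chat has no further overlaps.
Workshop Presentation starts after Tutorial Q&A ends, so Tutorial Q&A has no further overlaps.
Tutorial Block starts after Workshop Presentation ends, so Workshop Presentation has no further overlaps.
Keynote Chat starts after Tutorial Block ends, so Tutorial Block has no further overlaps.
Sponsor Chat starts after Keynote Chat ends, so Keynote Chat has no further overlaps.
Plenary Q&A starts after Sponsor Chat ends.
Every pair is clear; the schedule has no overlaps.

Yes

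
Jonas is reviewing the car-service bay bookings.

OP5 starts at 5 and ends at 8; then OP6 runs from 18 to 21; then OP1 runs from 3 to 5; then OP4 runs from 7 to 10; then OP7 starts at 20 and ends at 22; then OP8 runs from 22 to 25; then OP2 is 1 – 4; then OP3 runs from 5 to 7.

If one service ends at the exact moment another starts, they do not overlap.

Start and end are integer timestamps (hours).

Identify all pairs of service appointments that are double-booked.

OP1 & OP2, OP3 & OP5, OP4 & OP5, OP6 & OP7

Check each pair: they overlap iff neither finishes before the other starts.
Sorted by start: OP2, OP1, OP3, OP5, OP4, OP6, OP7, OP8.
OP1 starts before OP2 ends → OP2 and OP1 overlap.
OP3 starts after OP2 ends, so nothing later overlaps OP2 either.
OP3 starts exactly when OP1 ends (back-to-back, no overlap), so nothing later overlaps OP1 either.
OP5 starts before OP3 ends → OP3 and OP5 overlap.
OP4 starts exactly when OP3 ends (back-to-back, no overlap), so nothing later overlaps OP3 either.
OP4 starts before OP5 ends → OP5 and OP4 overlap.
OP6 starts after OP5 ends, so nothing later overlaps OP5 either.
OP6 starts after OP4 ends, so nothing later overlaps OP4 either.
OP7 starts before OP6 ends → OP6 and OP7 overlap.
OP8 starts after OP6 ends.
OP8 starts exactly when OP7 ends (back-to-back, no overlap).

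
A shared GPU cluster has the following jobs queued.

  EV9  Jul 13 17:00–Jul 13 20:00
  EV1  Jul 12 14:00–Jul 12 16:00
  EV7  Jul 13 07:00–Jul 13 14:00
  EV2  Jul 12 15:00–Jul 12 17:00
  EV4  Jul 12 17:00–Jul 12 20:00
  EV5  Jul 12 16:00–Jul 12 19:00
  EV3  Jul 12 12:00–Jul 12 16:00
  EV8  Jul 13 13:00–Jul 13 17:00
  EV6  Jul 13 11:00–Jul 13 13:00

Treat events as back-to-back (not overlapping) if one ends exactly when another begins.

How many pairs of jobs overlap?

7

Sorted by start: EV3, EV1, EV2, EV5, EV4, EV7, EV6, EV8, EV9.
EV1 starts before EV3 ends → EV3 and EV1 overlap.
EV2 starts before EV3 ends → EV3 and EV2 overlap.
EV5 starts exactly when EV3 ends (back-to-back, no overlap) — done with EV3.
EV2 starts before EV1 ends → EV1 and EV2 overlap.
EV5 starts exactly when EV1 ends (back-to-back, no overlap) — done with EV1.
EV5 starts before EV2 ends → EV2 and EV5 overlap.
EV4 starts exactly when EV2 ends (back-to-back, no overlap) — done with EV2.
EV4 starts before EV5 ends → EV5 and EV4 overlap.
EV7 starts after EV5 ends — done with EV5.
EV7 starts after EV4 ends — done with EV4.
EV6 starts before EV7 ends → EV7 and EV6 overlap.
EV8 starts before EV7 ends → EV7 and EV8 overlap.
EV9 starts after EV7 ends.
EV8 starts exactly when EV6 ends (back-to-back, no overlap) — done with EV6.
EV9 starts exactly when EV8 ends (back-to-back, no overlap).
Overlapping pairs: EV1 & EV2, EV1 & EV3, EV2 & EV3, EV2 & EV5, EV4 & EV5, EV6 & EV7, EV7 & EV8 — 7 in total.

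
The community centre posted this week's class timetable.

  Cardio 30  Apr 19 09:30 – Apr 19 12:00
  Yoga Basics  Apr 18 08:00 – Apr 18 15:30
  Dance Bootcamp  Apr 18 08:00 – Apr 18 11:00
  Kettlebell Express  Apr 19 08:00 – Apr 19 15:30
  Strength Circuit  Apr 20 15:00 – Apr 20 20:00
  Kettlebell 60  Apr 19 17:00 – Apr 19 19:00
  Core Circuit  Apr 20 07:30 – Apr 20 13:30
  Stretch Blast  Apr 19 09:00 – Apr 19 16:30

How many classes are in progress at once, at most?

Sort all start/end points and keep a running count:
Apr 18 08:00 start Dance Bootcamp → 1
Apr 18 08:00 start Yoga Basics → 2
Apr 18 11:00 end Dance Bootcamp → 1
Apr 18 15:30 end Yoga Basics → 0
Apr 19 08:00 start Kettlebell Express → 1
Apr 19 09:00 start Stretch Blast → 2
Apr 19 09:30 start Cardio 30 → 3
Apr 19 12:00 end Cardio 30 → 2
Apr 19 15:30 end Kettlebell Express → 1
Apr 19 16:30 end Stretch Blast → 0
Apr 19 17:00 start Kettlebell 60 → 1
Apr 19 19:00 end Kettlebell 60 → 0
Apr 20 07:30 start Core Circuit → 1
Apr 20 13:30 end Core Circuit → 0
Apr 20 15:00 start Strength Circuit → 1
Apr 20 20:00 end Strength Circuit → 0
Peak is 3, at Apr 19 09:30 (Cardio 30, Kettlebell Express, Stretch Blast).

3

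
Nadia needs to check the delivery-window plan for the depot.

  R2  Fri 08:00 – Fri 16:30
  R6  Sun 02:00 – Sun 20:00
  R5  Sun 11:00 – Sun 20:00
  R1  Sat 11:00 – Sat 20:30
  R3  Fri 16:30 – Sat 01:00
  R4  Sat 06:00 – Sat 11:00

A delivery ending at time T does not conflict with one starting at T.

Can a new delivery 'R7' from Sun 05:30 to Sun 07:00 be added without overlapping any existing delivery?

No — it overlaps R6

R2: ends Fri 16:30 at or before R7 starts Sun 05:30 → clear.
R3: ends Sat 01:00 at or before R7 starts Sun 05:30 → clear.
R4: ends Sat 11:00 at or before R7 starts Sun 05:30 → clear.
R1: ends Sat 20:30 at or before R7 starts Sun 05:30 → clear.
R6: starts Sun 02:00 before R7 ends Sun 07:00, and ends Sun 20:00 after R7 starts Sun 05:30 → overlap.
R5: starts Sun 11:00 at or after R7 ends Sun 07:00 → clear.
R7 overlaps R6.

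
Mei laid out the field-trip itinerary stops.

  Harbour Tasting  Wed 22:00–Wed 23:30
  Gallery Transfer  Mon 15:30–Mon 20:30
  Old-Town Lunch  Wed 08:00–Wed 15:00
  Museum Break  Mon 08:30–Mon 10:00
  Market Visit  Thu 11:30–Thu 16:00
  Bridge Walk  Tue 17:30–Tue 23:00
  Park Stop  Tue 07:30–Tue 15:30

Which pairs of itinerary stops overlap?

none

Sorted by start: Museum Break, Gallery Transfer, Park Stop, Bridge Walk, Old-Town Lunch, Harbour Tasting, Market Visit.
Gallery Transfer starts after Museum Break ends, so Museum Break has no further overlaps.
Park Stop starts after Gallery Transfer ends, so Gallery Transfer has no further overlaps.
Bridge Walk starts after Park Stop ends, so Park Stop has no further overlaps.
Old-Town Lunch starts after Bridge Walk ends, so Bridge Walk has no further overlaps.
Harbour Tasting starts after Old-Town Lunch ends, so Old-Town Lunch has no further overlaps.
Market Visit starts after Harbour Tasting ends.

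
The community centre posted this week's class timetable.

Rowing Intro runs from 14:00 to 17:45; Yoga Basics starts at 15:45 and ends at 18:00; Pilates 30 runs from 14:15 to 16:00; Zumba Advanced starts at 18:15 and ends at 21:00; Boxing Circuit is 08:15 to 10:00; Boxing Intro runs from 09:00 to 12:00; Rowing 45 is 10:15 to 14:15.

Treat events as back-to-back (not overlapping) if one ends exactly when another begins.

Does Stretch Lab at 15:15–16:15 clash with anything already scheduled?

Boxing Circuit: ends 10:00 at or before Stretch Lab starts 15:15 → clear.
Boxing Intro: ends 12:00 at or before Stretch Lab starts 15:15 → clear.
Rowing 45: ends 14:15 at or before Stretch Lab starts 15:15 → clear.
Rowing Intro: starts 14:00 before Stretch Lab ends 16:15, and ends 17:45 after Stretch Lab starts 15:15 → overlap.
Pilates 30: starts 14:15 before Stretch Lab ends 16:15, and ends 16:00 after Stretch Lab starts 15:15 → overlap.
Yoga Basics: starts 15:45 before Stretch Lab ends 16:15, and ends 18:00 after Stretch Lab starts 15:15 → overlap.
Zumba Advanced: starts 18:15 at or after Stretch Lab ends 16:15 → clear.
Stretch Lab overlaps Pilates 30, Yoga Basics, Rowing Intro.

Yes — it overlaps Pilates 30, Rowing Intro, Yoga Basics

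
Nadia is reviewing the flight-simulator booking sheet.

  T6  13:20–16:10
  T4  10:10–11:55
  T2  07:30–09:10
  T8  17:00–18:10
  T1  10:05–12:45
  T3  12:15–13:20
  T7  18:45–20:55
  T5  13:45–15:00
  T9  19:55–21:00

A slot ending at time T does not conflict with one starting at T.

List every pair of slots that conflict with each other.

Sorted by start: T2, T1, T4, T3, T6, T5, T8, T7, T9.
T1 starts after T2 ends, so nothing later overlaps T2 either.
T4 starts before T1 ends → T1 and T4 overlap.
T3 starts before T1 ends → T1 and T3 overlap.
T6 starts after T1 ends, so nothing later overlaps T1 either.
T3 starts after T4 ends, so nothing later overlaps T4 either.
T6 starts exactly when T3 ends (back-to-back, no overlap), so nothing later overlaps T3 either.
T5 starts before T6 ends → T6 and T5 overlap.
T8 starts after T6 ends, so nothing later overlaps T6 either.
T8 starts after T5 ends, so nothing later overlaps T5 either.
T7 starts after T8 ends, so nothing later overlaps T8 either.
T9 starts before T7 ends → T7 and T9 overlap.

T1 & T3, T1 & T4, T5 & T6, T7 & T9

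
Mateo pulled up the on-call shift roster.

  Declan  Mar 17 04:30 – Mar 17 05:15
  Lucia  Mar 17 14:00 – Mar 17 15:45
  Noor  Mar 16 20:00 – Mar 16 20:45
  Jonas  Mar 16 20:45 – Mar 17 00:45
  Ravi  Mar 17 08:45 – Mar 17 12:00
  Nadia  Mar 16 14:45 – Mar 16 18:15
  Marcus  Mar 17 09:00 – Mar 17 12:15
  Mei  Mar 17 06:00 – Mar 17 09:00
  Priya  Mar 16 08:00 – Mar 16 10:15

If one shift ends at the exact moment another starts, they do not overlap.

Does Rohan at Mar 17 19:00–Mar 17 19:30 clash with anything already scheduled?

No — it doesn't clash with anything

Priya: ends Mar 16 10:15 at or before Rohan starts Mar 17 19:00 → clear.
Nadia: ends Mar 16 18:15 at or before Rohan starts Mar 17 19:00 → clear.
Noor: ends Mar 16 20:45 at or before Rohan starts Mar 17 19:00 → clear.
Jonas: ends Mar 17 00:45 at or before Rohan starts Mar 17 19:00 → clear.
Declan: ends Mar 17 05:15 at or before Rohan starts Mar 17 19:00 → clear.
Mei: ends Mar 17 09:00 at or before Rohan starts Mar 17 19:00 → clear.
Ravi: ends Mar 17 12:00 at or before Rohan starts Mar 17 19:00 → clear.
Marcus: ends Mar 17 12:15 at or before Rohan starts Mar 17 19:00 → clear.
Lucia: ends Mar 17 15:45 at or before Rohan starts Mar 17 19:00 → clear.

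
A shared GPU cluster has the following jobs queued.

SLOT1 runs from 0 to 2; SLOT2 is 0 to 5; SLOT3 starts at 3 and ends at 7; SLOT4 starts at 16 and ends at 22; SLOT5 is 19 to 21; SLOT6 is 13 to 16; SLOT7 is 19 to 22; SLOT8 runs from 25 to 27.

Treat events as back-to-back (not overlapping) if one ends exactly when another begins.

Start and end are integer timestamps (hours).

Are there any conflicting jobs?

Yes

Check each pair: they overlap iff neither finishes before the other starts.
Sorted by start: SLOT1, SLOT2, SLOT3, SLOT6, SLOT4, SLOT5, SLOT7, SLOT8.
SLOT2 starts before SLOT1 ends → SLOT1 and SLOT2 overlap.
That's a conflict, so the schedule is not conflict-free.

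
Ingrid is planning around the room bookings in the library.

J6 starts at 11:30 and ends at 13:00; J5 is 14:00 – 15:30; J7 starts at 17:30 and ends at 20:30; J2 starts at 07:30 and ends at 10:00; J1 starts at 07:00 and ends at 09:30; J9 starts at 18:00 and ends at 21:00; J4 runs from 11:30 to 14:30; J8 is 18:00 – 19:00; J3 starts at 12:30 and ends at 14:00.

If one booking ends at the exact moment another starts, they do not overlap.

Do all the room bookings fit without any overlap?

Sorted by start: J1, J2, J4, J6, J3, J5, J7, J8, J9.
J2 starts before J1 ends → J1 and J2 overlap.
That's a conflict, so the schedule is not conflict-free.

No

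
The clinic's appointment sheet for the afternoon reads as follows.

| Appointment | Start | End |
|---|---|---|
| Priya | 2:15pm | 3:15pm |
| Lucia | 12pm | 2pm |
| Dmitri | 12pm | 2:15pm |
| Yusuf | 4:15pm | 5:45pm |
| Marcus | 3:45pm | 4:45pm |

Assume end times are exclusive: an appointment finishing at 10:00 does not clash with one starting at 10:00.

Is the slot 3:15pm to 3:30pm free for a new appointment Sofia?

Lucia: ends 2pm at or before Sofia starts 3:15pm → clear.
Dmitri: ends 2:15pm at or before Sofia starts 3:15pm → clear.
Priya: ends 3:15pm at or before Sofia starts 3:15pm → clear.
Marcus: starts 3:45pm at or after Sofia ends 3:30pm → clear.
Yusuf: starts 4:15pm at or after Sofia ends 3:30pm → clear.

Yes — the slot is free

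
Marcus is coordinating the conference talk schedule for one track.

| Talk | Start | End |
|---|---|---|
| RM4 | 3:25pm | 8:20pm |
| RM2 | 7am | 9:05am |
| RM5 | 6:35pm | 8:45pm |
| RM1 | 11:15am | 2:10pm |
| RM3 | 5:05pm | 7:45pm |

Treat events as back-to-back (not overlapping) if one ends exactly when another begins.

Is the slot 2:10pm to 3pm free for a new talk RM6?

Yes — the slot is free

RM2: ends 9:05am at or before RM6 starts 2:10pm → clear.
RM1: ends 2:10pm at or before RM6 starts 2:10pm → clear.
RM4: starts 3:25pm at or after RM6 ends 3pm → clear.
RM3: starts 5:05pm at or after RM6 ends 3pm → clear.
RM5: starts 6:35pm at or after RM6 ends 3pm → clear.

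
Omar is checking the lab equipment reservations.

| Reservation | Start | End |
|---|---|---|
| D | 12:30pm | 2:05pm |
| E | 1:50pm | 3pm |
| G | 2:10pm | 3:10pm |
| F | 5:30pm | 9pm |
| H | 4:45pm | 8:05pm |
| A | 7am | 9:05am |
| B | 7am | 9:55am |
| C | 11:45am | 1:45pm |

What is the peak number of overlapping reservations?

Walk through starts and ends in time order (an end at T is processed before a start at T):
7am start A → 1
7am start B → 2
9:05am end A → 1
9:55am end B → 0
11:45am start C → 1
12:30pm start D → 2
1:45pm end C → 1
1:50pm start E → 2
2:05pm end D → 1
2:10pm start G → 2
3pm end E → 1
3:10pm end G → 0
4:45pm start H → 1
5:30pm start F → 2
8:05pm end H → 1
9pm end F → 0
Peak is 2, at 7am (A, B).

2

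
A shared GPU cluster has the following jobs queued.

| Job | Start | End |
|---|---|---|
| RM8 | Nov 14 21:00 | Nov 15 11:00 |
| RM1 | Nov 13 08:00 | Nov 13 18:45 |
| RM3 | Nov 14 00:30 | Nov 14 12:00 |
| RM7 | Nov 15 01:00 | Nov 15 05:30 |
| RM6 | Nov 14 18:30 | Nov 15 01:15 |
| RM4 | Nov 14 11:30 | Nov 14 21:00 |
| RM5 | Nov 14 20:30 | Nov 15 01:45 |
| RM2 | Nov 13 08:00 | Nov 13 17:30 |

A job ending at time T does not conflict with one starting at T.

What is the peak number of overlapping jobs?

Walk through starts and ends in time order (an end at T is processed before a start at T):
Nov 13 08:00 start RM1 → 1
Nov 13 08:00 start RM2 → 2
Nov 13 17:30 end RM2 → 1
Nov 13 18:45 end RM1 → 0
Nov 14 00:30 start RM3 → 1
Nov 14 11:30 start RM4 → 2
Nov 14 12:00 end RM3 → 1
Nov 14 18:30 start RM6 → 2
Nov 14 20:30 start RM5 → 3
Nov 14 21:00 end RM4 → 2
Nov 14 21:00 start RM8 → 3
Nov 15 01:00 start RM7 → 4
Nov 15 01:15 end RM6 → 3
Nov 15 01:45 end RM5 → 2
Nov 15 05:30 end RM7 → 1
Nov 15 11:00 end RM8 → 0
Peak is 4, at Nov 15 01:00 (RM5, RM6, RM7, RM8).

4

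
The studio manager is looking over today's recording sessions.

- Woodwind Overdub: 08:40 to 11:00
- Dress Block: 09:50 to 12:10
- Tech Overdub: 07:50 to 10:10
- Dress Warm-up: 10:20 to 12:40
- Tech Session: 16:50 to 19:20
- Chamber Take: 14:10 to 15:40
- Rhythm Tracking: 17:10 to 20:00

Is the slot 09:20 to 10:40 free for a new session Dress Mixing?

No — it overlaps Dress Block, Dress Warm-up, Tech Overdub, Woodwind Overdub

Tech Overdub: starts 07:50 before Dress Mixing ends 10:40, and ends 10:10 after Dress Mixing starts 09:20 → overlap.
Woodwind Overdub: starts 08:40 before Dress Mixing ends 10:40, and ends 11:00 after Dress Mixing starts 09:20 → overlap.
Dress Block: starts 09:50 before Dress Mixing ends 10:40, and ends 12:10 after Dress Mixing starts 09:20 → overlap.
Dress Warm-up: starts 10:20 before Dress Mixing ends 10:40, and ends 12:40 after Dress Mixing starts 09:20 → overlap.
Chamber Take: starts 14:10 at or after Dress Mixing ends 10:40 → clear.
Tech Session: starts 16:50 at or after Dress Mixing ends 10:40 → clear.
Rhythm Tracking: starts 17:10 at or after Dress Mixing ends 10:40 → clear.
Dress Mixing overlaps Woodwind Overdub, Dress Block, Tech Overdub, Dress Warm-up.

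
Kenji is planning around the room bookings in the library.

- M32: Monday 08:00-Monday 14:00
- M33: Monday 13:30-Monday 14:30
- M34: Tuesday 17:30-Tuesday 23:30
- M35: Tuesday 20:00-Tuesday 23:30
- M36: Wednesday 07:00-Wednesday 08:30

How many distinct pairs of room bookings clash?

Sorted by start: M32, M33, M34, M35, M36.
M33 starts before M32 ends → M32 and M33 overlap.
M34 starts after M32 ends; M32 is clear from here.
M34 starts after M33 ends; M33 is clear from here.
M35 starts before M34 ends → M34 and M35 overlap.
M36 starts after M34 ends.
M36 starts after M35 ends.
Overlapping pairs: M32 & M33, M34 & M35 — 2 in total.

2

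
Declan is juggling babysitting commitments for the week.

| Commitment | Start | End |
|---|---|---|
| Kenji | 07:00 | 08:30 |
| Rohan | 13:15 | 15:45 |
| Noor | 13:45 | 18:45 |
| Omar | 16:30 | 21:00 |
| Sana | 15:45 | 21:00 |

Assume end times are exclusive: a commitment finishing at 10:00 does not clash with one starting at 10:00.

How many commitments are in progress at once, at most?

Walk through starts and ends in time order (an end at T is processed before a start at T):
07:00 start Kenji → 1
08:30 end Kenji → 0
13:15 start Rohan → 1
13:45 start Noor → 2
15:45 end Rohan → 1
15:45 start Sana → 2
16:30 start Omar → 3
18:45 end Noor → 2
21:00 end Omar → 1
21:00 end Sana → 0
Peak is 3, at 16:30 (Noor, Omar, Sana).

3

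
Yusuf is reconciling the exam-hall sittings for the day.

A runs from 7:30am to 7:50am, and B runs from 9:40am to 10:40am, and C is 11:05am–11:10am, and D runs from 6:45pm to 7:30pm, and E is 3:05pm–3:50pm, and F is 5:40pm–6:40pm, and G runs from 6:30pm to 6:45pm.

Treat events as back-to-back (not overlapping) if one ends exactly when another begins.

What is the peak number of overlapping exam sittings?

2

Sort all start/end points and keep a running count:
7:30am start A → 1
7:50am end A → 0
9:40am start B → 1
10:40am end B → 0
11:05am start C → 1
11:10am end C → 0
3:05pm start E → 1
3:50pm end E → 0
5:40pm start F → 1
6:30pm start G → 2
6:40pm end F → 1
6:45pm end G → 0
6:45pm start D → 1
7:30pm end D → 0
Peak is 2, at 6:30pm (F, G).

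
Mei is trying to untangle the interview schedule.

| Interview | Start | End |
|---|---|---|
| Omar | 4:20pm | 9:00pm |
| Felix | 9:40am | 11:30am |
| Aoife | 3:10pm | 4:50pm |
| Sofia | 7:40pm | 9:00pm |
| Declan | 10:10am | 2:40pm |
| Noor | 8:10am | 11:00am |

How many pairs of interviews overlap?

5

Sorted by start: Noor, Felix, Declan, Aoife, Omar, Sofia.
Felix starts before Noor ends → Noor and Felix overlap.
Declan starts before Noor ends → Noor and Declan overlap.
Aoife starts after Noor ends, so nothing later overlaps Noor either.
Declan starts before Felix ends → Felix and Declan overlap.
Aoife starts after Felix ends, so nothing later overlaps Felix either.
Aoife starts after Declan ends, so nothing later overlaps Declan either.
Omar starts before Aoife ends → Aoife and Omar overlap.
Sofia starts after Aoife ends.
Sofia starts before Omar ends → Omar and Sofia overlap.
Overlapping pairs: Aoife & Omar, Declan & Felix, Declan & Noor, Felix & Noor, Omar & Sofia — 5 in total.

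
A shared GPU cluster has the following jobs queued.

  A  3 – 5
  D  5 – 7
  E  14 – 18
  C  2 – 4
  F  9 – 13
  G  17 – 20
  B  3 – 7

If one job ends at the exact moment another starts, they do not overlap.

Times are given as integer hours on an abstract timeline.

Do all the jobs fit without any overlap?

Check each pair: they overlap iff neither finishes before the other starts.
Sorted by start: C, A, B, D, F, E, G.
A starts before C ends → C and A overlap.
That's a conflict, so the schedule is not conflict-free.

No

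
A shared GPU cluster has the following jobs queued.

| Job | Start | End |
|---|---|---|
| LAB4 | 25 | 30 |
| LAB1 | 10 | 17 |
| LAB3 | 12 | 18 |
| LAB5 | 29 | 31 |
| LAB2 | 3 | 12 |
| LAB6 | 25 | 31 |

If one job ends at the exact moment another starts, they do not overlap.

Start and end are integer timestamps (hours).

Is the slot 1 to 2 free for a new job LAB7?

LAB2: starts 3 at or after LAB7 ends 2 → clear.
LAB1: starts 10 at or after LAB7 ends 2 → clear.
LAB3: starts 12 at or after LAB7 ends 2 → clear.
LAB4: starts 25 at or after LAB7 ends 2 → clear.
LAB6: starts 25 at or after LAB7 ends 2 → clear.
LAB5: starts 29 at or after LAB7 ends 2 → clear.

Yes — the slot is free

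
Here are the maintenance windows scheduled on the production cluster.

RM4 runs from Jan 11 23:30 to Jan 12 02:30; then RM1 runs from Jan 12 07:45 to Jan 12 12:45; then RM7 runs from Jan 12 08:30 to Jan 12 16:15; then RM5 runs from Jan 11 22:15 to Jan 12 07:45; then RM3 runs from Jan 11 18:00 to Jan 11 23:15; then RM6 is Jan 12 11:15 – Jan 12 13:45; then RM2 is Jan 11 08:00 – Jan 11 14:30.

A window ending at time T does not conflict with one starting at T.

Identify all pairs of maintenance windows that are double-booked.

Check each pair: they overlap iff neither finishes before the other starts.
Sorted by start: RM2, RM3, RM5, RM4, RM1, RM7, RM6.
RM3 starts after RM2 ends — done with RM2.
RM5 starts before RM3 ends → RM3 and RM5 overlap.
RM4 starts after RM3 ends — done with RM3.
RM4 starts before RM5 ends → RM5 and RM4 overlap.
RM1 starts exactly when RM5 ends (back-to-back, no overlap) — done with RM5.
RM1 starts after RM4 ends — done with RM4.
RM7 starts before RM1 ends → RM1 and RM7 overlap.
RM6 starts before RM1 ends → RM1 and RM6 overlap.
RM6 starts before RM7 ends → RM7 and RM6 overlap.

RM1 & RM6, RM1 & RM7, RM3 & RM5, RM4 & RM5, RM6 & RM7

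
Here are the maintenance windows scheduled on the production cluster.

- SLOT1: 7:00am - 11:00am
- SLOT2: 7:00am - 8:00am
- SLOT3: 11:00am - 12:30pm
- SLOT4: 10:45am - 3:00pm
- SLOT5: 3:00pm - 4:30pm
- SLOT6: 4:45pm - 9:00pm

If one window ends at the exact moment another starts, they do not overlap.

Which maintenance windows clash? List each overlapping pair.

Two intervals overlap when each starts before the other ends.
Sorted by start: SLOT1, SLOT2, SLOT4, SLOT3, SLOT5, SLOT6.
SLOT2 starts before SLOT1 ends → SLOT1 and SLOT2 overlap.
SLOT4 starts before SLOT1 ends → SLOT1 and SLOT4 overlap.
SLOT3 starts exactly when SLOT1 ends (back-to-back, no overlap), so nothing later overlaps SLOT1 either.
SLOT4 starts after SLOT2 ends, so nothing later overlaps SLOT2 either.
SLOT3 starts before SLOT4 ends → SLOT4 and SLOT3 overlap.
SLOT5 starts exactly when SLOT4 ends (back-to-back, no overlap), so nothing later overlaps SLOT4 either.
SLOT5 starts after SLOT3 ends, so nothing later overlaps SLOT3 either.
SLOT6 starts after SLOT5 ends.

SLOT1 & SLOT2, SLOT1 & SLOT4, SLOT3 & SLOT4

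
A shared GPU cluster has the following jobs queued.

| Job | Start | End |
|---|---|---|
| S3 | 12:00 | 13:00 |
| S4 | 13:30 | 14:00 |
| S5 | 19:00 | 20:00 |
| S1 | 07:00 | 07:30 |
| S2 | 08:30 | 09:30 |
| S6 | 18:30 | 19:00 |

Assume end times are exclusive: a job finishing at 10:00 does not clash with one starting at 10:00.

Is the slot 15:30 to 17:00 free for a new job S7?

Yes — the slot is free

S1: ends 07:30 at or before S7 starts 15:30 → clear.
S2: ends 09:30 at or before S7 starts 15:30 → clear.
S3: ends 13:00 at or before S7 starts 15:30 → clear.
S4: ends 14:00 at or before S7 starts 15:30 → clear.
S6: starts 18:30 at or after S7 ends 17:00 → clear.
S5: starts 19:00 at or after S7 ends 17:00 → clear.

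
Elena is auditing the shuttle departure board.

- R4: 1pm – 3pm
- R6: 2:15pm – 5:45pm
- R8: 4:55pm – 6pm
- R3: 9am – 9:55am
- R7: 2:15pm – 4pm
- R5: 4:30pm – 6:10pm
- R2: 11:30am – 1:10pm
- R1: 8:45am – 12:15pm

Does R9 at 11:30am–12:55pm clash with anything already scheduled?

R1: starts 8:45am before R9 ends 12:55pm, and ends 12:15pm after R9 starts 11:30am → overlap.
R3: ends 9:55am at or before R9 starts 11:30am → clear.
R2: starts 11:30am before R9 ends 12:55pm, and ends 1:10pm after R9 starts 11:30am → overlap.
R4: starts 1pm at or after R9 ends 12:55pm → clear.
R6: starts 2:15pm at or after R9 ends 12:55pm → clear.
R7: starts 2:15pm at or after R9 ends 12:55pm → clear.
R5: starts 4:30pm at or after R9 ends 12:55pm → clear.
R8: starts 4:55pm at or after R9 ends 12:55pm → clear.
R9 overlaps R1, R2.

Yes — it overlaps R1, R2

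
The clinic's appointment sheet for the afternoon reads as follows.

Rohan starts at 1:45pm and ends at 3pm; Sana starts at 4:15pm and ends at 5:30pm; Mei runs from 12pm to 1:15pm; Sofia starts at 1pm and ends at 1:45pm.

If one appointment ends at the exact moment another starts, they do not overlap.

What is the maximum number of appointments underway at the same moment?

2

Sweep the timeline, counting +1 at each start and −1 at each end (ends before starts at a tie):
12pm start Mei → 1
1pm start Sofia → 2
1:15pm end Mei → 1
1:45pm end Sofia → 0
1:45pm start Rohan → 1
3pm end Rohan → 0
4:15pm start Sana → 1
5:30pm end Sana → 0
Peak is 2, at 1pm (Mei, Sofia).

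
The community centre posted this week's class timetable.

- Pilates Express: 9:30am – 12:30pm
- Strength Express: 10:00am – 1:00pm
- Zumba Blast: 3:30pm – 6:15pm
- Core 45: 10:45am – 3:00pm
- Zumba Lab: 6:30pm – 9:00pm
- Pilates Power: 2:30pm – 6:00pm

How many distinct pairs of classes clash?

5

Sorted by start: Pilates Express, Strength Express, Core 45, Pilates Power, Zumba Blast, Zumba Lab.
Strength Express starts before Pilates Express ends → Pilates Express and Strength Express overlap.
Core 45 starts before Pilates Express ends → Pilates Express and Core 45 overlap.
Pilates Power starts after Pilates Express ends, so Pilates Express has no further overlaps.
Core 45 starts before Strength Express ends → Strength Express and Core 45 overlap.
Pilates Power starts after Strength Express ends, so Strength Express has no further overlaps.
Pilates Power starts before Core 45 ends → Core 45 and Pilates Power overlap.
Zumba Blast starts after Core 45 ends, so Core 45 has no further overlaps.
Zumba Blast starts before Pilates Power ends → Pilates Power and Zumba Blast overlap.
Zumba Lab starts after Pilates Power ends.
Zumba Lab starts after Zumba Blast ends.
Overlapping pairs: Core 45 & Pilates Express, Core 45 & Pilates Power, Core 45 & Strength Express, Pilates Express & Strength Express, Pilates Power & Zumba Blast — 5 in total.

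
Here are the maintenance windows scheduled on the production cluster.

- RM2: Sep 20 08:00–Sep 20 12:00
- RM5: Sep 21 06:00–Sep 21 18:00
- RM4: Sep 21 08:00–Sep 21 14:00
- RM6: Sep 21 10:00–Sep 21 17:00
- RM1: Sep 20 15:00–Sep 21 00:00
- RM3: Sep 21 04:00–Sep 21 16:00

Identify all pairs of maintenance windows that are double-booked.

RM3 & RM4, RM3 & RM5, RM3 & RM6, RM4 & RM5, RM4 & RM6, RM5 & RM6

Sorted by start: RM2, RM1, RM3, RM5, RM4, RM6.
RM1 starts after RM2 ends, so nothing later overlaps RM2 either.
RM3 starts after RM1 ends, so nothing later overlaps RM1 either.
RM5 starts before RM3 ends → RM3 and RM5 overlap.
RM4 starts before RM3 ends → RM3 and RM4 overlap.
RM6 starts before RM3 ends → RM3 and RM6 overlap.
RM4 starts before RM5 ends → RM5 and RM4 overlap.
RM6 starts before RM5 ends → RM5 and RM6 overlap.
RM6 starts before RM4 ends → RM4 and RM6 overlap.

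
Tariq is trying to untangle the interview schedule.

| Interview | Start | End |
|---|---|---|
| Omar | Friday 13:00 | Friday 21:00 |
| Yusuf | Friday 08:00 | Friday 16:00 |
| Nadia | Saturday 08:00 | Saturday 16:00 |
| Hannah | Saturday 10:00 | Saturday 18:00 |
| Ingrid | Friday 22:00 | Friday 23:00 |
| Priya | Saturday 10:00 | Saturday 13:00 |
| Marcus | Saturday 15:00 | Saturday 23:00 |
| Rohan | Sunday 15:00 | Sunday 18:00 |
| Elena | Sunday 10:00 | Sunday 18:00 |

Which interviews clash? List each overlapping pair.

Check each pair: they overlap iff neither finishes before the other starts.
Sorted by start: Yusuf, Omar, Ingrid, Nadia, Hannah, Priya, Marcus, Elena, Rohan.
Omar starts before Yusuf ends → Yusuf and Omar overlap.
Ingrid starts after Yusuf ends, so Yusuf has no further overlaps.
Ingrid starts after Omar ends, so Omar has no further overlaps.
Nadia starts after Ingrid ends, so Ingrid has no further overlaps.
Hannah starts before Nadia ends → Nadia and Hannah overlap.
Priya starts before Nadia ends → Nadia and Priya overlap.
Marcus starts before Nadia ends → Nadia and Marcus overlap.
Elena starts after Nadia ends, so Nadia has no further overlaps.
Priya starts before Hannah ends → Hannah and Priya overlap.
Marcus starts before Hannah ends → Hannah and Marcus overlap.
Elena starts after Hannah ends, so Hannah has no further overlaps.
Marcus starts after Priya ends, so Priya has no further overlaps.
Elena starts after Marcus ends, so Marcus has no further overlaps.
Rohan starts before Elena ends → Elena and Rohan overlap.

Elena & Rohan, Hannah & Marcus, Hannah & Nadia, Hannah & Priya, Marcus & Nadia, Nadia & Priya, Omar & Yusuf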